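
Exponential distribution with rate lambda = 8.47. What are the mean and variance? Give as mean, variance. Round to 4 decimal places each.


mean = 1/lam, var = 1/lam^2
mean = 1 / 8.47 = 100/847 ≈ 0.118064
lam^2 = 8.47^2 = 71.7409
var = 1 / 71.7409 ≈ 0.013939

0.1181, 0.0139


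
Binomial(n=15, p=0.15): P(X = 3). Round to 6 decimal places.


P = C(n,k) * p^k * (1-p)^(n-k)
C(15,3) = 455
p^k = 0.15^3 = 0.003375
(1-p)^(n-k) = 0.85^12 ≈ 0.1422418
P = 455 * 0.003375 * 0.1422418 ≈ 0.218430

0.218430


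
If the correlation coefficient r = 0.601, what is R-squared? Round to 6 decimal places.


R^2 = r^2 = (0.601)^2 = 0.361201

0.361201


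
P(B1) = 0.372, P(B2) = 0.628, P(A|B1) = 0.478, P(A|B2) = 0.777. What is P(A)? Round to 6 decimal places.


P(A) = P(A|B1)*P(B1) + P(A|B2)*P(B2)
P(A|B1)*P(B1) = 0.478 * 0.372 = 0.177816
P(A|B2)*P(B2) = 0.777 * 0.628 = 0.487956
P(A) = 0.177816 + 0.487956 = 0.665772

0.665772


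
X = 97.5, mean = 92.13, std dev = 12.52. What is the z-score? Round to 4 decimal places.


z = (X - mu) / sigma
X - mu = 97.5 - 92.13 = 5.37
z = 5.37 / 12.52 = 537/1252 ≈ 0.428914

0.4289


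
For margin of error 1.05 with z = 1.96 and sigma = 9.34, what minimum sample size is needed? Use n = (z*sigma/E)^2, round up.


z*sigma/E = 1.96 * 9.34 / 1.05 = 6538/375 ≈ 17.434667
(z*sigma/E)^2 ≈ 303.967602
round up: n = 304

304


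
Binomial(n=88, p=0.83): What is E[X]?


E[X] = n*p = 88 * 0.83 = 73.04

73.04


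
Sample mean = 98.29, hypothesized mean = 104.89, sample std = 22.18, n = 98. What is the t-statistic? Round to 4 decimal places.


t = (xbar - mu0) / (s/sqrt(n))
xbar - mu0 = 98.29 - 104.89 = -6.6
sqrt(98) ≈ 9.89949494
s/sqrt(n) = 22.18 / 9.89949494 ≈ 2.24051834
t = -6.6 / 2.24051834 ≈ -2.945747

-2.9457


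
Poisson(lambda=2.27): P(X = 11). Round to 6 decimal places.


P = e^(-lam) * lam^k / k!
e^(-2.27) ≈ 0.1033122
lam^k = 2.27^11 ≈ 8246.780382
k! = 11! = 39916800
P = 0.1033122 * 8246.780382 / 39916800 ≈ 0.000021

0.000021


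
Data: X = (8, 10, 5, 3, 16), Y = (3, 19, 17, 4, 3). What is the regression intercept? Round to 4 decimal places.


a = ybar - b*xbar, where b = sum((xi-xbar)(yi-ybar)) / sum((xi-xbar)^2)
n = 5, xbar = 42/5 = 8.4, ybar = 46/5 = 9.2
Sxy = sum((xi-xbar)(yi-ybar)) = -27.4
Sxx = sum((xi-xbar)^2) = 101.2
b = Sxy / Sxx = -137/506 ≈ -0.270751
a = 9.2 - (-0.270751) * 8.4 = 2903/253 ≈ 11.474308

11.4743


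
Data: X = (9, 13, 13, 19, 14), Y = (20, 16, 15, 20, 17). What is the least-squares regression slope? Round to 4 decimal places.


b = sum((xi-xbar)(yi-ybar)) / sum((xi-xbar)^2)
n = 5, xbar = 68/5 = 13.6, ybar = 88/5 = 17.6
Sxy = sum((xi-xbar)(yi-ybar)) = 4.2
Sxx = sum((xi-xbar)^2) = 51.2
b = Sxy / Sxx = 21/256 ≈ 0.082031

0.0820


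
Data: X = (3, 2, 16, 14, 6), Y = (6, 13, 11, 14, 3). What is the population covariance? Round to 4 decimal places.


Cov = (1/n)*sum((xi-xbar)(yi-ybar))
n = 5, xbar = 41/5 = 8.2, ybar = 47/5 = 9.4
sum((xi-xbar)(yi-ybar)) = 48.6
Cov = 48.6 / 5 = 9.72

9.7200


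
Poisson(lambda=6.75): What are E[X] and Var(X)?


E[X] = Var(X) = lambda = 6.75

6.75, 6.75


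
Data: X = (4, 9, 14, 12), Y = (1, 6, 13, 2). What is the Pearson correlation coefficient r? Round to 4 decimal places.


r = sum((xi-xbar)(yi-ybar)) / sqrt(sum((xi-xbar)^2) * sum((yi-ybar)^2))
n = 4, xbar = 39/4 = 9.75, ybar = 22/4 = 5.5
Sxy = sum((xi-xbar)(yi-ybar)) = 49.5
Sxx = sum((xi-xbar)^2) = 56.75
Syy = sum((yi-ybar)^2) = 89
sqrt(Sxx*Syy) ≈ 71.068629
r = Sxy / sqrt(Sxx*Syy) = 49.5 / 71.068629 ≈ 0.696510

0.6965


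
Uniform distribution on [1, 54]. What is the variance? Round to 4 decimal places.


Var = (b-a)^2 / 12
(b-a)^2 = (54 - 1)^2 = 2809
Var = 2809/12 ≈ 234.083333

234.0833


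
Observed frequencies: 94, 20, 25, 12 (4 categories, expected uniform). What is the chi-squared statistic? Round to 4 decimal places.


chi2 = sum((O-E)^2/E), E = total/4
total = 151, E = 151/4 = 37.75
(94 - 37.75)^2 / 37.75 = 3164.0625 / 37.75 = 50625/604 ≈ 83.816225
(20 - 37.75)^2 / 37.75 = 315.0625 / 37.75 = 5041/604 ≈ 8.346026
(25 - 37.75)^2 / 37.75 = 162.5625 / 37.75 = 2601/604 ≈ 4.306291
(12 - 37.75)^2 / 37.75 = 663.0625 / 37.75 = 10609/604 ≈ 17.564570
chi2 = 17219/151 ≈ 114.033113

114.0331


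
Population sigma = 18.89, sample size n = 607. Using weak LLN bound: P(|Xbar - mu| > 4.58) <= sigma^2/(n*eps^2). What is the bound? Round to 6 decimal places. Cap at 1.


bound = min(1, sigma^2/(n*eps^2))
sigma^2 = 18.89^2 = 356.8321
n*eps^2 = 607 * 4.58^2 = 607 * 20.9764 = 12732.6748
sigma^2/(n*eps^2) = 356.8321 / 12732.6748 ≈ 0.02802491

0.028025


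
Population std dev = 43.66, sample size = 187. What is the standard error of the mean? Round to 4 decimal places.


SE = sigma / sqrt(n)
sqrt(187) ≈ 13.674794
SE = 43.66 / 13.674794 ≈ 3.192735

3.1927


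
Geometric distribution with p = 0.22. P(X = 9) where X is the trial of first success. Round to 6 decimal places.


P = (1-p)^(k-1) * p
(1-p)^(k-1) = 0.78^8 ≈ 0.1370114
P = 0.1370114 * 0.22 ≈ 0.03014252

0.030143


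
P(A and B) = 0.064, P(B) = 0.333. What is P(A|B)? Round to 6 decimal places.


P(A|B) = P(A and B) / P(B) = 0.064 / 0.333 = 64/333 ≈ 0.19219219

0.192192


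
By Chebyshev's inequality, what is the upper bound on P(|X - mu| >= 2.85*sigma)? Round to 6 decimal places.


P <= 1/k^2
k^2 = 2.85^2 = 8.1225
1/k^2 = 1 / 8.1225 = 400/3249 ≈ 0.12311480

0.123115


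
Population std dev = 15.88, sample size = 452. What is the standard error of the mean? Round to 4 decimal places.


SE = sigma / sqrt(n)
sqrt(452) ≈ 21.260292
SE = 15.88 / 21.260292 ≈ 0.746932

0.7469


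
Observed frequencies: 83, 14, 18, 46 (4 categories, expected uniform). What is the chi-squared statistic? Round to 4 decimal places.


chi2 = sum((O-E)^2/E), E = total/4
total = 161, E = 161/4 = 40.25
(83 - 40.25)^2 / 40.25 = 1827.5625 / 40.25 = 29241/644 ≈ 45.405280
(14 - 40.25)^2 / 40.25 = 689.0625 / 40.25 = 1575/92 ≈ 17.119565
(18 - 40.25)^2 / 40.25 = 495.0625 / 40.25 = 7921/644 ≈ 12.299689
(46 - 40.25)^2 / 40.25 = 33.0625 / 40.25 = 23/28 ≈ 0.821429
chi2 = 12179/161 ≈ 75.645963

75.6460


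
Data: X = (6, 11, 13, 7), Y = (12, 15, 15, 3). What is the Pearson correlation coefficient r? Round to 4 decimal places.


r = sum((xi-xbar)(yi-ybar)) / sqrt(sum((xi-xbar)^2) * sum((yi-ybar)^2))
n = 4, xbar = 37/4 = 9.25, ybar = 45/4 = 11.25
Sxy = sum((xi-xbar)(yi-ybar)) = 36.75
Sxx = sum((xi-xbar)^2) = 32.75
Syy = sum((yi-ybar)^2) = 96.75
sqrt(Sxx*Syy) ≈ 56.289986
r = Sxy / sqrt(Sxx*Syy) = 36.75 / 56.289986 ≈ 0.652869

0.6529


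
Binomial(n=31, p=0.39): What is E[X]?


E[X] = n*p = 31 * 0.39 = 12.09

12.09


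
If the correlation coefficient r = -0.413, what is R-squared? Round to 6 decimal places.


R^2 = r^2 = (-0.413)^2 = 0.170569

0.170569


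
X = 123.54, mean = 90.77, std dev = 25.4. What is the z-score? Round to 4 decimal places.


z = (X - mu) / sigma
X - mu = 123.54 - 90.77 = 32.77
z = 32.77 / 25.4 = 3277/2540 ≈ 1.290157

1.2902


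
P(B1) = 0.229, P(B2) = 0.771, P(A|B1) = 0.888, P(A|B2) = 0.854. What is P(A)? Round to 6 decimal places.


P(A) = P(A|B1)*P(B1) + P(A|B2)*P(B2)
P(A|B1)*P(B1) = 0.888 * 0.229 = 0.203352
P(A|B2)*P(B2) = 0.854 * 0.771 = 0.658434
P(A) = 0.203352 + 0.658434 = 0.861786

0.861786


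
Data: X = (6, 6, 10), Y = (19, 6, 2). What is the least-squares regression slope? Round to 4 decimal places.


b = sum((xi-xbar)(yi-ybar)) / sum((xi-xbar)^2)
n = 3, xbar = 22/3 ≈ 7.333333, ybar = 27/3 = 9
Sxy = sum((xi-xbar)(yi-ybar)) = -28
Sxx = sum((xi-xbar)^2) = 32/3 ≈ 10.666667
b = Sxy / Sxx = -2.625

-2.6250


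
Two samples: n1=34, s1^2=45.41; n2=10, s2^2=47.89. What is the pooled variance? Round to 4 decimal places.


sp^2 = ((n1-1)*s1^2 + (n2-1)*s2^2)/(n1+n2-2)
(n1-1)*s1^2 = 33 * 45.41 = 1498.53
(n2-1)*s2^2 = 9 * 47.89 = 431.01
numerator = 1498.53 + 431.01 = 1929.54
n1+n2-2 = 42
sp^2 = 1929.54 / 42 = 32159/700 ≈ 45.941429

45.9414


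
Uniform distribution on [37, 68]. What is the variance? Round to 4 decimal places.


Var = (b-a)^2 / 12
(b-a)^2 = (68 - 37)^2 = 961
Var = 961/12 ≈ 80.083333

80.0833


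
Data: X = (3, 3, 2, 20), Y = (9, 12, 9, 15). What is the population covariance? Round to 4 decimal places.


Cov = (1/n)*sum((xi-xbar)(yi-ybar))
n = 4, xbar = 28/4 = 7, ybar = 45/4 = 11.25
sum((xi-xbar)(yi-ybar)) = 66
Cov = 66 / 4 = 16.5

16.5000


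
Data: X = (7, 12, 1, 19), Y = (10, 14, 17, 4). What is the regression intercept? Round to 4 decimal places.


a = ybar - b*xbar, where b = sum((xi-xbar)(yi-ybar)) / sum((xi-xbar)^2)
n = 4, xbar = 39/4 = 9.75, ybar = 45/4 = 11.25
Sxy = sum((xi-xbar)(yi-ybar)) = -107.75
Sxx = sum((xi-xbar)^2) = 174.75
b = Sxy / Sxx = -431/699 ≈ -0.616595
a = 11.25 - (-0.616595) * 9.75 = 4022/233 ≈ 17.261803

17.2618


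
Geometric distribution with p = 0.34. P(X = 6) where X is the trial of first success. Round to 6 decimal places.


P = (1-p)^(k-1) * p
(1-p)^(k-1) = 0.66^5 ≈ 0.1252333
P = 0.1252333 * 0.34 ≈ 0.04257931

0.042579


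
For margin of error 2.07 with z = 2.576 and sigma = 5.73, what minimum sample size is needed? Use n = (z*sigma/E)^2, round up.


z*sigma/E = 2.576 * 5.73 / 2.07 = 2674/375 ≈ 7.130667
(z*sigma/E)^2 ≈ 50.846407
round up: n = 51

51


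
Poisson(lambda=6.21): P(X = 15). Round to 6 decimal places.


P = e^(-lam) * lam^k / k!
e^(-6.21) ≈ 0.002009237
lam^k = 6.21^15 ≈ 787723864146.624540
k! = 15! = 1307674368000
P = 0.002009237 * 787723864146.624540 / 1307674368000 ≈ 0.001210

0.001210


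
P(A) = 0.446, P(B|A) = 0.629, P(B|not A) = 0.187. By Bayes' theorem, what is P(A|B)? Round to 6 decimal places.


P(A|B) = P(B|A)*P(A) / P(B), P(B) = P(B|A)*P(A) + P(B|not A)*P(not A)
P(B|A)*P(A) = 0.629 * 0.446 = 0.280534
P(B|not A)*P(not A) = 0.187 * 0.554 = 0.103598
P(B) = 0.280534 + 0.103598 = 0.384132
P(A|B) = 0.280534 / 0.384132 ≈ 0.73030625

0.730306


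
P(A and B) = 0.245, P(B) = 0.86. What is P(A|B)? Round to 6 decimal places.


P(A|B) = P(A and B) / P(B) = 0.245 / 0.86 = 49/172 ≈ 0.28488372

0.284884


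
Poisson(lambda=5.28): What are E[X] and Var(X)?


E[X] = Var(X) = lambda = 5.28

5.28, 5.28


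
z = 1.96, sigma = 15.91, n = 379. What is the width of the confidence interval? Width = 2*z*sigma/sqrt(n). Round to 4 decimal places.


width = 2*z*sigma/sqrt(n)
2*z*sigma = 2 * 1.96 * 15.91 = 62.3672
sqrt(379) ≈ 19.467922
width = 62.3672 / 19.467922 ≈ 3.203588

3.2036


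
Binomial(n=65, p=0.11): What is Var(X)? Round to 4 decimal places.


Var = n*p*(1-p) = 65 * 0.11 * 0.89 = 6.3635

6.3635


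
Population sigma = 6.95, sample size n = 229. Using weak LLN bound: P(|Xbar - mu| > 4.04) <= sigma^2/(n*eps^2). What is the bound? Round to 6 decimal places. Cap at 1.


bound = min(1, sigma^2/(n*eps^2))
sigma^2 = 6.95^2 = 48.3025
n*eps^2 = 229 * 4.04^2 = 229 * 16.3216 = 3737.6464
sigma^2/(n*eps^2) = 48.3025 / 3737.6464 ≈ 0.01292324

0.012923


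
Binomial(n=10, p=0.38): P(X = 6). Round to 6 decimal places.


P = C(n,k) * p^k * (1-p)^(n-k)
C(10,6) = 210
p^k = 0.38^6 ≈ 0.003010936
(1-p)^(n-k) = 0.62^4 ≈ 0.1477634
P = 210 * 0.003010936 * 0.1477634 ≈ 0.093430

0.093430


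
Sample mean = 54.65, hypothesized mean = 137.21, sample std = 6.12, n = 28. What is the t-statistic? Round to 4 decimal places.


t = (xbar - mu0) / (s/sqrt(n))
xbar - mu0 = 54.65 - 137.21 = -82.56
sqrt(28) ≈ 5.29150262
s/sqrt(n) = 6.12 / 5.29150262 ≈ 1.15657129
t = -82.56 / 1.15657129 ≈ -71.383408

-71.3834


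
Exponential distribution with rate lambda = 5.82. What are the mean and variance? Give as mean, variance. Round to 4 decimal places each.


mean = 1/lam, var = 1/lam^2
mean = 1 / 5.82 = 50/291 ≈ 0.171821
lam^2 = 5.82^2 = 33.8724
var = 1 / 33.8724 ≈ 0.029523

0.1718, 0.0295


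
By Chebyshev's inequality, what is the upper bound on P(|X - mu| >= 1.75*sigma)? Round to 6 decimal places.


P <= 1/k^2
k^2 = 1.75^2 = 3.0625
1/k^2 = 1 / 3.0625 = 16/49 ≈ 0.32653061

0.326531


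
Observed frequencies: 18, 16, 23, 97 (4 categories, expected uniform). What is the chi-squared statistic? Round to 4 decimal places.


chi2 = sum((O-E)^2/E), E = total/4
total = 154, E = 154/4 = 38.5
(18 - 38.5)^2 / 38.5 = 420.25 / 38.5 = 1681/154 ≈ 10.915584
(16 - 38.5)^2 / 38.5 = 506.25 / 38.5 = 2025/154 ≈ 13.149351
(23 - 38.5)^2 / 38.5 = 240.25 / 38.5 = 961/154 ≈ 6.240260
(97 - 38.5)^2 / 38.5 = 3422.25 / 38.5 = 13689/154 ≈ 88.889610
chi2 = 9178/77 ≈ 119.194805

119.1948


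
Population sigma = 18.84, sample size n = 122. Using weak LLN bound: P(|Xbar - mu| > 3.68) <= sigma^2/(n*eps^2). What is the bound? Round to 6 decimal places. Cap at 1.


bound = min(1, sigma^2/(n*eps^2))
sigma^2 = 18.84^2 = 354.9456
n*eps^2 = 122 * 3.68^2 = 122 * 13.5424 = 1652.1728
sigma^2/(n*eps^2) = 354.9456 / 1652.1728 ≈ 0.21483564

0.214836


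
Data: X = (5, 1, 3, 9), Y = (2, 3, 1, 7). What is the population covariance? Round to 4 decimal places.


Cov = (1/n)*sum((xi-xbar)(yi-ybar))
n = 4, xbar = 18/4 = 4.5, ybar = 13/4 = 3.25
sum((xi-xbar)(yi-ybar)) = 20.5
Cov = 20.5 / 4 = 5.125

5.1250


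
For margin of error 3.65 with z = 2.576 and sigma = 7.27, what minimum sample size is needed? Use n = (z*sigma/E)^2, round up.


z*sigma/E = 2.576 * 7.27 / 3.65 ≈ 5.130827
(z*sigma/E)^2 ≈ 26.325390
round up: n = 27

27


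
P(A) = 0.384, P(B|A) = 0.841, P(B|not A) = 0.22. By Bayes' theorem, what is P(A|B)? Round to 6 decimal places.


P(A|B) = P(B|A)*P(A) / P(B), P(B) = P(B|A)*P(A) + P(B|not A)*P(not A)
P(B|A)*P(A) = 0.841 * 0.384 = 0.322944
P(B|not A)*P(not A) = 0.22 * 0.616 = 0.13552
P(B) = 0.322944 + 0.13552 = 0.458464
P(A|B) = 0.322944 / 0.458464 ≈ 0.70440427

0.704404


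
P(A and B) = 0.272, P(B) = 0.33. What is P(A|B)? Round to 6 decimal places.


P(A|B) = P(A and B) / P(B) = 0.272 / 0.33 = 136/165 ≈ 0.82424242

0.824242


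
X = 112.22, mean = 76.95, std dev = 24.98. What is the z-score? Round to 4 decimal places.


z = (X - mu) / sigma
X - mu = 112.22 - 76.95 = 35.27
z = 35.27 / 24.98 = 3527/2498 ≈ 1.411930

1.4119


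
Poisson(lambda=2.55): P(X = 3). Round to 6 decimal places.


P = e^(-lam) * lam^k / k!
e^(-2.55) ≈ 0.07808167
lam^k = 2.55^3 = 16.581375
k! = 3! = 6
P = 0.07808167 * 16.581375 / 6 ≈ 0.215784

0.215784


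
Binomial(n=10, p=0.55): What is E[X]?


E[X] = n*p = 10 * 0.55 = 5.5

5.5


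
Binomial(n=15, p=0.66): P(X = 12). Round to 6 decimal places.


P = C(n,k) * p^k * (1-p)^(n-k)
C(15,12) = 455
p^k = 0.66^12 ≈ 0.006831675
(1-p)^(n-k) = 0.34^3 = 0.039304
P = 455 * 0.006831675 * 0.039304 ≈ 0.122173

0.122173


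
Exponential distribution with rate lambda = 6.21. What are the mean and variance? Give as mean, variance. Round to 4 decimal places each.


mean = 1/lam, var = 1/lam^2
mean = 1 / 6.21 = 100/621 ≈ 0.161031
lam^2 = 6.21^2 = 38.5641
var = 1 / 38.5641 ≈ 0.025931

0.1610, 0.0259


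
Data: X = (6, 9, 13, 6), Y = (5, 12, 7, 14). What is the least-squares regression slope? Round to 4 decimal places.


b = sum((xi-xbar)(yi-ybar)) / sum((xi-xbar)^2)
n = 4, xbar = 34/4 = 8.5, ybar = 38/4 = 9.5
Sxy = sum((xi-xbar)(yi-ybar)) = -10
Sxx = sum((xi-xbar)^2) = 33
b = Sxy / Sxx = -10/33 ≈ -0.303030

-0.3030


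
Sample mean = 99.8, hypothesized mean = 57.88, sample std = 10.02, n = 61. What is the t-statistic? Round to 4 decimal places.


t = (xbar - mu0) / (s/sqrt(n))
xbar - mu0 = 99.8 - 57.88 = 41.92
sqrt(61) ≈ 7.81024968
s/sqrt(n) = 10.02 / 7.81024968 ≈ 1.28292954
t = 41.92 / 1.28292954 ≈ 32.675216

32.6752


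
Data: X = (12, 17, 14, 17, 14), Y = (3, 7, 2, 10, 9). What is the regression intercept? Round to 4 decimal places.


a = ybar - b*xbar, where b = sum((xi-xbar)(yi-ybar)) / sum((xi-xbar)^2)
n = 5, xbar = 74/5 = 14.8, ybar = 31/5 = 6.2
Sxy = sum((xi-xbar)(yi-ybar)) = 20.2
Sxx = sum((xi-xbar)^2) = 18.8
b = Sxy / Sxx = 101/94 ≈ 1.074468
a = 6.2 - 1.074468 * 14.8 = -456/47 ≈ -9.702128

-9.7021


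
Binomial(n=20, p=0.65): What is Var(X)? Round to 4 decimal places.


Var = n*p*(1-p) = 20 * 0.65 * 0.35 = 4.55

4.5500


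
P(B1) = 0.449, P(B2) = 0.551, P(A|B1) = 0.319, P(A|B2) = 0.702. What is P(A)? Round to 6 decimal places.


P(A) = P(A|B1)*P(B1) + P(A|B2)*P(B2)
P(A|B1)*P(B1) = 0.319 * 0.449 = 0.143231
P(A|B2)*P(B2) = 0.702 * 0.551 = 0.386802
P(A) = 0.143231 + 0.386802 = 0.530033

0.530033


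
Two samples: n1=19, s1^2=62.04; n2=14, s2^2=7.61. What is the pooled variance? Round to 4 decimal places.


sp^2 = ((n1-1)*s1^2 + (n2-1)*s2^2)/(n1+n2-2)
(n1-1)*s1^2 = 18 * 62.04 = 1116.72
(n2-1)*s2^2 = 13 * 7.61 = 98.93
numerator = 1116.72 + 98.93 = 1215.65
n1+n2-2 = 31
sp^2 = 1215.65 / 31 = 24313/620 ≈ 39.214516

39.2145


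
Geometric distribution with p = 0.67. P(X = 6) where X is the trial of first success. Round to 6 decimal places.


P = (1-p)^(k-1) * p
(1-p)^(k-1) = 0.33^5 ≈ 0.003913539
P = 0.003913539 * 0.67 ≈ 0.002622071

0.002622


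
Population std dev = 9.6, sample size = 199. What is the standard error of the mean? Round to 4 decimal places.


SE = sigma / sqrt(n)
sqrt(199) ≈ 14.106736
SE = 9.6 / 14.106736 ≈ 0.680526

0.6805


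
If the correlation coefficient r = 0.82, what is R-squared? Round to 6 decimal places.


R^2 = r^2 = (0.82)^2 = 0.6724

0.672400


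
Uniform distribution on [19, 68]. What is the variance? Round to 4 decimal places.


Var = (b-a)^2 / 12
(b-a)^2 = (68 - 19)^2 = 2401
Var = 2401/12 ≈ 200.083333

200.0833


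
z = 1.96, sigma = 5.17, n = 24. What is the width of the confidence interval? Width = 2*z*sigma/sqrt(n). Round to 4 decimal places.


width = 2*z*sigma/sqrt(n)
2*z*sigma = 2 * 1.96 * 5.17 = 20.2664
sqrt(24) ≈ 4.898979
width = 20.2664 / 4.898979 ≈ 4.136862

4.1369


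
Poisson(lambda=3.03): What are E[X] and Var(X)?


E[X] = Var(X) = lambda = 3.03

3.03, 3.03


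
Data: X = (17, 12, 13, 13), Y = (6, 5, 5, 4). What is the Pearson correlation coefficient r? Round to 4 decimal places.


r = sum((xi-xbar)(yi-ybar)) / sqrt(sum((xi-xbar)^2) * sum((yi-ybar)^2))
n = 4, xbar = 55/4 = 13.75, ybar = 20/4 = 5
Sxy = sum((xi-xbar)(yi-ybar)) = 4
Sxx = sum((xi-xbar)^2) = 14.75
Syy = sum((yi-ybar)^2) = 2
sqrt(Sxx*Syy) ≈ 5.431390
r = Sxy / sqrt(Sxx*Syy) = 4 / 5.431390 ≈ 0.736460

0.7365


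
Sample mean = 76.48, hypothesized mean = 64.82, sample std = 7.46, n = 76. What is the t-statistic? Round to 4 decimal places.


t = (xbar - mu0) / (s/sqrt(n))
xbar - mu0 = 76.48 - 64.82 = 11.66
sqrt(76) ≈ 8.71779789
s/sqrt(n) = 7.46 / 8.71779789 ≈ 0.85572069
t = 11.66 / 0.85572069 ≈ 13.625941

13.6259


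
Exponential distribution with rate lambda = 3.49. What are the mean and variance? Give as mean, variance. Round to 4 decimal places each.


mean = 1/lam, var = 1/lam^2
mean = 1 / 3.49 = 100/349 ≈ 0.286533
lam^2 = 3.49^2 = 12.1801
var = 1 / 12.1801 ≈ 0.082101

0.2865, 0.0821


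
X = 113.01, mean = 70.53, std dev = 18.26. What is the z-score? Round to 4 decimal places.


z = (X - mu) / sigma
X - mu = 113.01 - 70.53 = 42.48
z = 42.48 / 18.26 = 2124/913 ≈ 2.326396

2.3264


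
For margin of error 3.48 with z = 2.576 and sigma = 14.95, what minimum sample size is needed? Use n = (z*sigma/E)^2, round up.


z*sigma/E = 2.576 * 14.95 / 3.48 = 48139/4350 ≈ 11.066437
(z*sigma/E)^2 ≈ 122.466023
round up: n = 123

123


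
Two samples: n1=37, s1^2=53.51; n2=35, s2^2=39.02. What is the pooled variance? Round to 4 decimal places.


sp^2 = ((n1-1)*s1^2 + (n2-1)*s2^2)/(n1+n2-2)
(n1-1)*s1^2 = 36 * 53.51 = 1926.36
(n2-1)*s2^2 = 34 * 39.02 = 1326.68
numerator = 1926.36 + 1326.68 = 3253.04
n1+n2-2 = 70
sp^2 = 3253.04 / 70 = 46.472

46.4720


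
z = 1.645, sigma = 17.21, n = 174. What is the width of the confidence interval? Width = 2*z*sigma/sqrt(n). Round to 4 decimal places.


width = 2*z*sigma/sqrt(n)
2*z*sigma = 2 * 1.645 * 17.21 = 56.6209
sqrt(174) ≈ 13.190906
width = 56.6209 / 13.190906 ≈ 4.292419

4.2924


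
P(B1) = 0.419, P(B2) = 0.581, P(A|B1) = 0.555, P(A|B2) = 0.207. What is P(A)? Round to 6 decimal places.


P(A) = P(A|B1)*P(B1) + P(A|B2)*P(B2)
P(A|B1)*P(B1) = 0.555 * 0.419 = 0.232545
P(A|B2)*P(B2) = 0.207 * 0.581 = 0.120267
P(A) = 0.232545 + 0.120267 = 0.352812

0.352812


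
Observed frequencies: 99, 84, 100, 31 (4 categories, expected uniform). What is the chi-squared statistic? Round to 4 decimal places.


chi2 = sum((O-E)^2/E), E = total/4
total = 314, E = 314/4 = 78.5
(99 - 78.5)^2 / 78.5 = 420.25 / 78.5 = 1681/314 ≈ 5.353503
(84 - 78.5)^2 / 78.5 = 30.25 / 78.5 = 121/314 ≈ 0.385350
(100 - 78.5)^2 / 78.5 = 462.25 / 78.5 = 1849/314 ≈ 5.888535
(31 - 78.5)^2 / 78.5 = 2256.25 / 78.5 = 9025/314 ≈ 28.742038
chi2 = 6338/157 ≈ 40.369427

40.3694


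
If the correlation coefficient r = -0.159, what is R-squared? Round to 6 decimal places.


R^2 = r^2 = (-0.159)^2 = 0.025281

0.025281


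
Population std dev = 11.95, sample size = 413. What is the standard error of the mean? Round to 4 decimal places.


SE = sigma / sqrt(n)
sqrt(413) ≈ 20.322401
SE = 11.95 / 20.322401 ≈ 0.588021

0.5880


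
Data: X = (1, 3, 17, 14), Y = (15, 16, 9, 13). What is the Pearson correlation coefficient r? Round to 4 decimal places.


r = sum((xi-xbar)(yi-ybar)) / sqrt(sum((xi-xbar)^2) * sum((yi-ybar)^2))
n = 4, xbar = 35/4 = 8.75, ybar = 53/4 = 13.25
Sxy = sum((xi-xbar)(yi-ybar)) = -65.75
Sxx = sum((xi-xbar)^2) = 188.75
Syy = sum((yi-ybar)^2) = 28.75
sqrt(Sxx*Syy) ≈ 73.665205
r = Sxy / sqrt(Sxx*Syy) = -65.75 / 73.665205 ≈ -0.892552

-0.8926


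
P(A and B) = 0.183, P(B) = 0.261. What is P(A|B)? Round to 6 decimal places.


P(A|B) = P(A and B) / P(B) = 0.183 / 0.261 = 61/87 ≈ 0.70114943

0.701149


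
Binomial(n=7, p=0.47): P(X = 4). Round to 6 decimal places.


P = C(n,k) * p^k * (1-p)^(n-k)
C(7,4) = 35
p^k = 0.47^4 = 0.04879681
(1-p)^(n-k) = 0.53^3 = 0.148877
P = 35 * 0.04879681 * 0.148877 ≈ 0.254265

0.254265


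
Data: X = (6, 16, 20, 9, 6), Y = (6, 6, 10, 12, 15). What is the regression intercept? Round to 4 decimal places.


a = ybar - b*xbar, where b = sum((xi-xbar)(yi-ybar)) / sum((xi-xbar)^2)
n = 5, xbar = 57/5 = 11.4, ybar = 49/5 = 9.8
Sxy = sum((xi-xbar)(yi-ybar)) = -28.6
Sxx = sum((xi-xbar)^2) = 159.2
b = Sxy / Sxx = -143/796 ≈ -0.179648
a = 9.8 - (-0.179648) * 11.4 = 9431/796 ≈ 11.847990

11.8480


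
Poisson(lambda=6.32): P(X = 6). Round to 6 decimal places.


P = e^(-lam) * lam^k / k!
e^(-6.32) ≈ 0.001799944
lam^k = 6.32^6 ≈ 63723.917940
k! = 6! = 720
P = 0.001799944 * 63723.917940 / 720 ≈ 0.159305

0.159305


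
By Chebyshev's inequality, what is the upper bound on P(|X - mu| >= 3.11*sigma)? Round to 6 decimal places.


P <= 1/k^2
k^2 = 3.11^2 = 9.6721
1/k^2 = 1 / 9.6721 ≈ 0.10339016

0.103390


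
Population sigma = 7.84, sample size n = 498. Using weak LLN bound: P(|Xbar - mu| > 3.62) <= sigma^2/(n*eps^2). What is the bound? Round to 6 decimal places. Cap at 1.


bound = min(1, sigma^2/(n*eps^2))
sigma^2 = 7.84^2 = 61.4656
n*eps^2 = 498 * 3.62^2 = 498 * 13.1044 = 6525.9912
sigma^2/(n*eps^2) = 61.4656 / 6525.9912 ≈ 0.00941858

0.009419


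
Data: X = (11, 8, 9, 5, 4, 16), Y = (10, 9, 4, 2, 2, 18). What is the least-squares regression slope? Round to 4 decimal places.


b = sum((xi-xbar)(yi-ybar)) / sum((xi-xbar)^2)
n = 6, xbar = 53/6 ≈ 8.833333, ybar = 45/6 = 7.5
Sxy = sum((xi-xbar)(yi-ybar)) = 126.5
Sxx = sum((xi-xbar)^2) = 569/6 ≈ 94.833333
b = Sxy / Sxx = 759/569 ≈ 1.333919

1.3339


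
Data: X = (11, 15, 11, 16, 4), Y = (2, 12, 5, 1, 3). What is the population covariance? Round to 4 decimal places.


Cov = (1/n)*sum((xi-xbar)(yi-ybar))
n = 5, xbar = 57/5 = 11.4, ybar = 23/5 = 4.6
sum((xi-xbar)(yi-ybar)) = 22.8
Cov = 22.8 / 5 = 4.56

4.5600


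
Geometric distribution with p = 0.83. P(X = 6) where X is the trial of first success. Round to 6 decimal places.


P = (1-p)^(k-1) * p
(1-p)^(k-1) = 0.17^5 = 0.0001419857
P = 0.0001419857 * 0.83 ≈ 0.0001178481

0.000118


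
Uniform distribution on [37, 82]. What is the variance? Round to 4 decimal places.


Var = (b-a)^2 / 12
(b-a)^2 = (82 - 37)^2 = 2025
Var = 2025/12 = 168.75

168.7500


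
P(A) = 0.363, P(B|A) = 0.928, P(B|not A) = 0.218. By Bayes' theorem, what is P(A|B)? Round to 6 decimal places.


P(A|B) = P(B|A)*P(A) / P(B), P(B) = P(B|A)*P(A) + P(B|not A)*P(not A)
P(B|A)*P(A) = 0.928 * 0.363 = 0.336864
P(B|not A)*P(not A) = 0.218 * 0.637 = 0.138866
P(B) = 0.336864 + 0.138866 = 0.47573
P(A|B) = 0.336864 / 0.47573 ≈ 0.70809913

0.708099


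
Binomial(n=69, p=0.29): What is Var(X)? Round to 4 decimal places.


Var = n*p*(1-p) = 69 * 0.29 * 0.71 = 14.2071

14.2071


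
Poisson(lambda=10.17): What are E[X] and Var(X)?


E[X] = Var(X) = lambda = 10.17

10.17, 10.17


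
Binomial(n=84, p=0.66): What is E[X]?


E[X] = n*p = 84 * 0.66 = 55.44

55.44


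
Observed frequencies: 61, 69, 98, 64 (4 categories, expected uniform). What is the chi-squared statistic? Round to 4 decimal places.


chi2 = sum((O-E)^2/E), E = total/4
total = 292, E = 292/4 = 73
(61 - 73)^2 / 73 = 144 / 73 = 144/73 ≈ 1.972603
(69 - 73)^2 / 73 = 16 / 73 = 16/73 ≈ 0.219178
(98 - 73)^2 / 73 = 625 / 73 = 625/73 ≈ 8.561644
(64 - 73)^2 / 73 = 81 / 73 = 81/73 ≈ 1.109589
chi2 = 866/73 ≈ 11.863014

11.8630


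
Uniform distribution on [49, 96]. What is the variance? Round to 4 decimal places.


Var = (b-a)^2 / 12
(b-a)^2 = (96 - 49)^2 = 2209
Var = 2209/12 ≈ 184.083333

184.0833


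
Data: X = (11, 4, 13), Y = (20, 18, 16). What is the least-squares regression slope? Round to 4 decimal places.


b = sum((xi-xbar)(yi-ybar)) / sum((xi-xbar)^2)
n = 3, xbar = 28/3 ≈ 9.333333, ybar = 54/3 = 18
Sxy = sum((xi-xbar)(yi-ybar)) = -4
Sxx = sum((xi-xbar)^2) = 134/3 ≈ 44.666667
b = Sxy / Sxx = -6/67 ≈ -0.089552

-0.0896


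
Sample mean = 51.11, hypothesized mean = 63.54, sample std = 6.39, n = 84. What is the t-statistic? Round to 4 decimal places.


t = (xbar - mu0) / (s/sqrt(n))
xbar - mu0 = 51.11 - 63.54 = -12.43
sqrt(84) ≈ 9.16515139
s/sqrt(n) = 6.39 / 9.16515139 ≈ 0.69720616
t = -12.43 / 0.69720616 ≈ -17.828299

-17.8283


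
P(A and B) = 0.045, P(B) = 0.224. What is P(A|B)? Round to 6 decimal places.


P(A|B) = P(A and B) / P(B) = 0.045 / 0.224 = 45/224 ≈ 0.20089286

0.200893


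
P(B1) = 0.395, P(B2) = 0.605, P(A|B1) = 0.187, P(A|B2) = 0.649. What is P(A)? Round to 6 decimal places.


P(A) = P(A|B1)*P(B1) + P(A|B2)*P(B2)
P(A|B1)*P(B1) = 0.187 * 0.395 = 0.073865
P(A|B2)*P(B2) = 0.649 * 0.605 = 0.392645
P(A) = 0.073865 + 0.392645 = 0.46651

0.466510


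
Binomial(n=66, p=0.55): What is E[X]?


E[X] = n*p = 66 * 0.55 = 36.3

36.3


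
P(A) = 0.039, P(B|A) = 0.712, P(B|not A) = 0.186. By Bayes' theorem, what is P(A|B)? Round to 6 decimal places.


P(A|B) = P(B|A)*P(A) / P(B), P(B) = P(B|A)*P(A) + P(B|not A)*P(not A)
P(B|A)*P(A) = 0.712 * 0.039 = 0.027768
P(B|not A)*P(not A) = 0.186 * 0.961 = 0.178746
P(B) = 0.027768 + 0.178746 = 0.206514
P(A|B) = 0.027768 / 0.206514 ≈ 0.13446062

0.134461


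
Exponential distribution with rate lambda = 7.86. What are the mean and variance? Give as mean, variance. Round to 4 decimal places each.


mean = 1/lam, var = 1/lam^2
mean = 1 / 7.86 = 50/393 ≈ 0.127226
lam^2 = 7.86^2 = 61.7796
var = 1 / 61.7796 ≈ 0.016187

0.1272, 0.0162


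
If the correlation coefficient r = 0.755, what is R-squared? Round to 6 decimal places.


R^2 = r^2 = (0.755)^2 = 0.570025

0.570025


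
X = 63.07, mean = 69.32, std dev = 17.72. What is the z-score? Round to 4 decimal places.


z = (X - mu) / sigma
X - mu = 63.07 - 69.32 = -6.25
z = -6.25 / 17.72 = -625/1772 ≈ -0.352709

-0.3527


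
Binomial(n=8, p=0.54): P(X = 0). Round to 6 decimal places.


P = C(n,k) * p^k * (1-p)^(n-k)
C(8,0) = 1
p^k = 0.54^0 = 1
(1-p)^(n-k) = 0.46^8 ≈ 0.002004761
P = 1 * 1 * 0.002004761 ≈ 0.002005

0.002005


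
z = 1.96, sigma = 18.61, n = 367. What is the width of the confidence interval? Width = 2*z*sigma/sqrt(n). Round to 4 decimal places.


width = 2*z*sigma/sqrt(n)
2*z*sigma = 2 * 1.96 * 18.61 = 72.9512
sqrt(367) ≈ 19.157244
width = 72.9512 / 19.157244 ≈ 3.808022

3.8080


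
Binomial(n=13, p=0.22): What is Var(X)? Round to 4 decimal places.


Var = n*p*(1-p) = 13 * 0.22 * 0.78 = 2.2308

2.2308


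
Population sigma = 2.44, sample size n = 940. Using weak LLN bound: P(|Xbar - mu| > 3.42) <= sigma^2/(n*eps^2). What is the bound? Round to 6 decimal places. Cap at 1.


bound = min(1, sigma^2/(n*eps^2))
sigma^2 = 2.44^2 = 5.9536
n*eps^2 = 940 * 3.42^2 = 940 * 11.6964 = 10994.616
sigma^2/(n*eps^2) = 5.9536 / 10994.616 ≈ 0.00054150

0.000542


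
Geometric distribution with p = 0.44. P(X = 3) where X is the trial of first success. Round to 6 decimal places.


P = (1-p)^(k-1) * p
(1-p)^(k-1) = 0.56^2 = 0.3136
P = 0.3136 * 0.44 = 0.137984

0.137984


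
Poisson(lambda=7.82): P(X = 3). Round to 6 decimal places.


P = e^(-lam) * lam^k / k!
e^(-7.82) ≈ 0.0004016217
lam^k = 7.82^3 = 478.211768
k! = 3! = 6
P = 0.0004016217 * 478.211768 / 6 ≈ 0.032010

0.032010


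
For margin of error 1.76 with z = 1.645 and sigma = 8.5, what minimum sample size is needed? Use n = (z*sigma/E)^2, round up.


z*sigma/E = 1.645 * 8.5 / 1.76 = 5593/704 ≈ 7.944602
(z*sigma/E)^2 ≈ 63.116705
round up: n = 64

64


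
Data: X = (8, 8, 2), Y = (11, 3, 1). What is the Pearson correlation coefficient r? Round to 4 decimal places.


r = sum((xi-xbar)(yi-ybar)) / sqrt(sum((xi-xbar)^2) * sum((yi-ybar)^2))
n = 3, xbar = 18/3 = 6, ybar = 15/3 = 5
Sxy = sum((xi-xbar)(yi-ybar)) = 24
Sxx = sum((xi-xbar)^2) = 24
Syy = sum((yi-ybar)^2) = 56
sqrt(Sxx*Syy) ≈ 36.660606
r = Sxy / sqrt(Sxx*Syy) = 24 / 36.660606 ≈ 0.654654

0.6547


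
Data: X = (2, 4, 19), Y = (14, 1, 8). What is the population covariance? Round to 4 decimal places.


Cov = (1/n)*sum((xi-xbar)(yi-ybar))
n = 3, xbar = 25/3 ≈ 8.333333, ybar = 23/3 ≈ 7.666667
sum((xi-xbar)(yi-ybar)) = -23/3 ≈ -7.666667
Cov = -7.666667 / 3 = -23/9 ≈ -2.555556

-2.5556


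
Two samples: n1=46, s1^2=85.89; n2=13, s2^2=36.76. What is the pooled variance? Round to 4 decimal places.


sp^2 = ((n1-1)*s1^2 + (n2-1)*s2^2)/(n1+n2-2)
(n1-1)*s1^2 = 45 * 85.89 = 3865.05
(n2-1)*s2^2 = 12 * 36.76 = 441.12
numerator = 3865.05 + 441.12 = 4306.17
n1+n2-2 = 57
sp^2 = 4306.17 / 57 = 143539/1900 ≈ 75.546842

75.5468


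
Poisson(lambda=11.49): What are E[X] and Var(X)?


E[X] = Var(X) = lambda = 11.49

11.49, 11.49


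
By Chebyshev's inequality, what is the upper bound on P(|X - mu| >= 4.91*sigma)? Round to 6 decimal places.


P <= 1/k^2
k^2 = 4.91^2 = 24.1081
1/k^2 = 1 / 24.1081 ≈ 0.04147983

0.041480


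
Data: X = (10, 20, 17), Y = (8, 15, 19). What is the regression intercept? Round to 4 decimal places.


a = ybar - b*xbar, where b = sum((xi-xbar)(yi-ybar)) / sum((xi-xbar)^2)
n = 3, xbar = 47/3 ≈ 15.666667, ybar = 42/3 = 14
Sxy = sum((xi-xbar)(yi-ybar)) = 45
Sxx = sum((xi-xbar)^2) = 158/3 ≈ 52.666667
b = Sxy / Sxx = 135/158 ≈ 0.854430
a = 14 - 0.854430 * 15.666667 = 97/158 ≈ 0.613924

0.6139


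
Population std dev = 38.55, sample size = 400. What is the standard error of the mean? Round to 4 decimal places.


SE = sigma / sqrt(n)
sqrt(400) = 20
SE = 38.55 / 20 = 1.9275

1.9275


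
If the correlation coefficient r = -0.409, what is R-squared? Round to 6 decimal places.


R^2 = r^2 = (-0.409)^2 = 0.167281

0.167281


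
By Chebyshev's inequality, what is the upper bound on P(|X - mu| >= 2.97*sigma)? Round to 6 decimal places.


P <= 1/k^2
k^2 = 2.97^2 = 8.8209
1/k^2 = 1 / 8.8209 ≈ 0.11336712

0.113367


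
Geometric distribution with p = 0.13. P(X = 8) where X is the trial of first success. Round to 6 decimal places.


P = (1-p)^(k-1) * p
(1-p)^(k-1) = 0.87^7 ≈ 0.3772548
P = 0.3772548 * 0.13 ≈ 0.04904312

0.049043


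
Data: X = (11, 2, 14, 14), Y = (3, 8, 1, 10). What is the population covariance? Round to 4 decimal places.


Cov = (1/n)*sum((xi-xbar)(yi-ybar))
n = 4, xbar = 41/4 = 10.25, ybar = 22/4 = 5.5
sum((xi-xbar)(yi-ybar)) = -22.5
Cov = -22.5 / 4 = -5.625

-5.6250


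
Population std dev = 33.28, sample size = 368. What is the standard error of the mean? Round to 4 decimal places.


SE = sigma / sqrt(n)
sqrt(368) ≈ 19.183326
SE = 33.28 / 19.183326 ≈ 1.734840

1.7348


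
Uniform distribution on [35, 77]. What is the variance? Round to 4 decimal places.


Var = (b-a)^2 / 12
(b-a)^2 = (77 - 35)^2 = 1764
Var = 1764/12 = 147

147.0000


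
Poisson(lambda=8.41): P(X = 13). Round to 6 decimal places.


P = e^(-lam) * lam^k / k!
e^(-8.41) ≈ 0.0002226299
lam^k = 8.41^13 ≈ 1052805015851.905012
k! = 13! = 6227020800
P = 0.0002226299 * 1052805015851.905012 / 6227020800 ≈ 0.037640

0.037640


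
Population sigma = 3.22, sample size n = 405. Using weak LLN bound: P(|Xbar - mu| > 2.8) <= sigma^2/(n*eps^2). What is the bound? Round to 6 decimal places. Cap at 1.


bound = min(1, sigma^2/(n*eps^2))
sigma^2 = 3.22^2 = 10.3684
n*eps^2 = 405 * 2.8^2 = 405 * 7.84 = 3175.2
sigma^2/(n*eps^2) = 10.3684 / 3175.2 ≈ 0.00326543

0.003265


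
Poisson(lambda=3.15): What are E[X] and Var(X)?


E[X] = Var(X) = lambda = 3.15

3.15, 3.15


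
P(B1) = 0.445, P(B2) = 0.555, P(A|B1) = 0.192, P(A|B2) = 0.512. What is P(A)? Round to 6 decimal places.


P(A) = P(A|B1)*P(B1) + P(A|B2)*P(B2)
P(A|B1)*P(B1) = 0.192 * 0.445 = 0.08544
P(A|B2)*P(B2) = 0.512 * 0.555 = 0.28416
P(A) = 0.08544 + 0.28416 = 0.3696

0.369600


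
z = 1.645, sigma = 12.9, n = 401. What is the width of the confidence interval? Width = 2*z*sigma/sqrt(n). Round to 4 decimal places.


width = 2*z*sigma/sqrt(n)
2*z*sigma = 2 * 1.645 * 12.9 = 42.441
sqrt(401) ≈ 20.024984
width = 42.441 / 20.024984 ≈ 2.119402

2.1194


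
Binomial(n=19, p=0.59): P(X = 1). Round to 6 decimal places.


P = C(n,k) * p^k * (1-p)^(n-k)
C(19,1) = 19
p^k = 0.59^1 = 0.59
(1-p)^(n-k) = 0.41^18 ≈ 0.0000001071789
P = 19 * 0.59 * 0.0000001071789 ≈ 0.000001

0.000001


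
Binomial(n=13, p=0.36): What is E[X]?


E[X] = n*p = 13 * 0.36 = 4.68

4.68


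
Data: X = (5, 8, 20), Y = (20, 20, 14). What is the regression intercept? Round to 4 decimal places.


a = ybar - b*xbar, where b = sum((xi-xbar)(yi-ybar)) / sum((xi-xbar)^2)
n = 3, xbar = 33/3 = 11, ybar = 54/3 = 18
Sxy = sum((xi-xbar)(yi-ybar)) = -54
Sxx = sum((xi-xbar)^2) = 126
b = Sxy / Sxx = -3/7 ≈ -0.428571
a = 18 - (-0.428571) * 11 = 159/7 ≈ 22.714286

22.7143


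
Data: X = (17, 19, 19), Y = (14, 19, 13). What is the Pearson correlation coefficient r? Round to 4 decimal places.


r = sum((xi-xbar)(yi-ybar)) / sqrt(sum((xi-xbar)^2) * sum((yi-ybar)^2))
n = 3, xbar = 55/3 ≈ 18.333333, ybar = 46/3 ≈ 15.333333
Sxy = sum((xi-xbar)(yi-ybar)) = 8/3 ≈ 2.666667
Sxx = sum((xi-xbar)^2) = 8/3 ≈ 2.666667
Syy = sum((yi-ybar)^2) = 62/3 ≈ 20.666667
sqrt(Sxx*Syy) ≈ 7.423686
r = Sxy / sqrt(Sxx*Syy) = 2.666667 / 7.423686 ≈ 0.359211

0.3592


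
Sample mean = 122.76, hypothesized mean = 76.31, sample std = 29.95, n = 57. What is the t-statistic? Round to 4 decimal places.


t = (xbar - mu0) / (s/sqrt(n))
xbar - mu0 = 122.76 - 76.31 = 46.45
sqrt(57) ≈ 7.54983444
s/sqrt(n) = 29.95 / 7.54983444 ≈ 3.96697441
t = 46.45 / 3.96697441 ≈ 11.709176

11.7092


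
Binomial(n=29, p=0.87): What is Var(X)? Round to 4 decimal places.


Var = n*p*(1-p) = 29 * 0.87 * 0.13 = 3.2799

3.2799


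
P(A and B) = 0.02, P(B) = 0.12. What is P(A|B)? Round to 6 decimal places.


P(A|B) = P(A and B) / P(B) = 0.02 / 0.12 = 1/6 ≈ 0.16666667

0.166667


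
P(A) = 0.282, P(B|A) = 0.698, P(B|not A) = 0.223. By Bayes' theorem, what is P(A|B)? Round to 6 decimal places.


P(A|B) = P(B|A)*P(A) / P(B), P(B) = P(B|A)*P(A) + P(B|not A)*P(not A)
P(B|A)*P(A) = 0.698 * 0.282 = 0.196836
P(B|not A)*P(not A) = 0.223 * 0.718 = 0.160114
P(B) = 0.196836 + 0.160114 = 0.35695
P(A|B) = 0.196836 / 0.35695 ≈ 0.55143858

0.551439


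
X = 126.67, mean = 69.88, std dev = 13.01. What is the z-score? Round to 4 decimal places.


z = (X - mu) / sigma
X - mu = 126.67 - 69.88 = 56.79
z = 56.79 / 13.01 = 5679/1301 ≈ 4.365104

4.3651


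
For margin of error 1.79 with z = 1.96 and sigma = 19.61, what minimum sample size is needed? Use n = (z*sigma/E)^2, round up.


z*sigma/E = 1.96 * 19.61 / 1.79 = 96089/4475 ≈ 21.472402
(z*sigma/E)^2 ≈ 461.064058
round up: n = 462

462


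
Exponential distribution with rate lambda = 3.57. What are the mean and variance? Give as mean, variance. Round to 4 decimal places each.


mean = 1/lam, var = 1/lam^2
mean = 1 / 3.57 = 100/357 ≈ 0.280112
lam^2 = 3.57^2 = 12.7449
var = 1 / 12.7449 ≈ 0.078463

0.2801, 0.0785


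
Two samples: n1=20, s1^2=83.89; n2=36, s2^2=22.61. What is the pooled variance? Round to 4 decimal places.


sp^2 = ((n1-1)*s1^2 + (n2-1)*s2^2)/(n1+n2-2)
(n1-1)*s1^2 = 19 * 83.89 = 1593.91
(n2-1)*s2^2 = 35 * 22.61 = 791.35
numerator = 1593.91 + 791.35 = 2385.26
n1+n2-2 = 54
sp^2 = 2385.26 / 54 = 119263/2700 ≈ 44.171481

44.1715


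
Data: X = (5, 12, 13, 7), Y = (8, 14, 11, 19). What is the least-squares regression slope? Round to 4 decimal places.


b = sum((xi-xbar)(yi-ybar)) / sum((xi-xbar)^2)
n = 4, xbar = 37/4 = 9.25, ybar = 52/4 = 13
Sxy = sum((xi-xbar)(yi-ybar)) = 3
Sxx = sum((xi-xbar)^2) = 44.75
b = Sxy / Sxx = 12/179 ≈ 0.067039

0.0670


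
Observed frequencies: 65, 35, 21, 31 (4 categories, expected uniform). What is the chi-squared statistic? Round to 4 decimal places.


chi2 = sum((O-E)^2/E), E = total/4
total = 152, E = 152/4 = 38
(65 - 38)^2 / 38 = 729 / 38 = 729/38 ≈ 19.184211
(35 - 38)^2 / 38 = 9 / 38 = 9/38 ≈ 0.236842
(21 - 38)^2 / 38 = 289 / 38 = 289/38 ≈ 7.605263
(31 - 38)^2 / 38 = 49 / 38 = 49/38 ≈ 1.289474
chi2 = 538/19 ≈ 28.315789

28.3158


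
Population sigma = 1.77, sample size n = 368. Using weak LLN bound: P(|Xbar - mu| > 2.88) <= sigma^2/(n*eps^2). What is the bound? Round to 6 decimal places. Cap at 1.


bound = min(1, sigma^2/(n*eps^2))
sigma^2 = 1.77^2 = 3.1329
n*eps^2 = 368 * 2.88^2 = 368 * 8.2944 = 3052.3392
sigma^2/(n*eps^2) = 3.1329 / 3052.3392 ≈ 0.00102639

0.001026


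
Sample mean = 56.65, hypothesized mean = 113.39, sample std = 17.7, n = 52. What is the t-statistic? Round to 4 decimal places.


t = (xbar - mu0) / (s/sqrt(n))
xbar - mu0 = 56.65 - 113.39 = -56.74
sqrt(52) ≈ 7.21110255
s/sqrt(n) = 17.7 / 7.21110255 ≈ 2.45454837
t = -56.74 / 2.45454837 ≈ -23.116269

-23.1163


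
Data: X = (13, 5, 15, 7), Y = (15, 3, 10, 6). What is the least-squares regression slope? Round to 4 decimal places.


b = sum((xi-xbar)(yi-ybar)) / sum((xi-xbar)^2)
n = 4, xbar = 40/4 = 10, ybar = 34/4 = 8.5
Sxy = sum((xi-xbar)(yi-ybar)) = 62
Sxx = sum((xi-xbar)^2) = 68
b = Sxy / Sxx = 31/34 ≈ 0.911765

0.9118


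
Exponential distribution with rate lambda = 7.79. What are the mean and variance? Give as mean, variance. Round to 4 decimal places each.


mean = 1/lam, var = 1/lam^2
mean = 1 / 7.79 = 100/779 ≈ 0.128370
lam^2 = 7.79^2 = 60.6841
var = 1 / 60.6841 ≈ 0.016479

0.1284, 0.0165


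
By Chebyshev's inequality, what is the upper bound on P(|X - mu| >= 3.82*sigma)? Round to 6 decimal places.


P <= 1/k^2
k^2 = 3.82^2 = 14.5924
1/k^2 = 1 / 14.5924 ≈ 0.06852882

0.068529


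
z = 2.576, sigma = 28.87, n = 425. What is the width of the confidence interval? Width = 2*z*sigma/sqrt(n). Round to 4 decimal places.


width = 2*z*sigma/sqrt(n)
2*z*sigma = 2 * 2.576 * 28.87 = 148.73824
sqrt(425) ≈ 20.615528
width = 148.73824 / 20.615528 ≈ 7.214864

7.2149
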